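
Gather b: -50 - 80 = -130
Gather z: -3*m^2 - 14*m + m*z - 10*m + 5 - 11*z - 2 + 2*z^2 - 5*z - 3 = -3*m^2 - 24*m + 2*z^2 + z*(m - 16)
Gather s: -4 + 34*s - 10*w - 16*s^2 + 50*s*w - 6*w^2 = -16*s^2 + s*(50*w + 34) - 6*w^2 - 10*w - 4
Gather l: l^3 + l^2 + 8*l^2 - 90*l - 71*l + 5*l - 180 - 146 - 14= l^3 + 9*l^2 - 156*l - 340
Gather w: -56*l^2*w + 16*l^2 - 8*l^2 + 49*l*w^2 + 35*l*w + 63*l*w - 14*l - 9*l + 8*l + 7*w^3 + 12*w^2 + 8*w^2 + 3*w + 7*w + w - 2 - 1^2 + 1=8*l^2 - 15*l + 7*w^3 + w^2*(49*l + 20) + w*(-56*l^2 + 98*l + 11) - 2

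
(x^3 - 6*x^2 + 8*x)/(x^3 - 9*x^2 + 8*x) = (x^2 - 6*x + 8)/(x^2 - 9*x + 8)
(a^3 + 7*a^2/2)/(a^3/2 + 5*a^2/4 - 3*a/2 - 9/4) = a^2*(4*a + 14)/(2*a^3 + 5*a^2 - 6*a - 9)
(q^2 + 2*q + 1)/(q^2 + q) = (q + 1)/q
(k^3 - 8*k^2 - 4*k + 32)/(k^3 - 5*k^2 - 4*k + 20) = (k - 8)/(k - 5)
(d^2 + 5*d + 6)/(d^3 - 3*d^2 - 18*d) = (d + 2)/(d*(d - 6))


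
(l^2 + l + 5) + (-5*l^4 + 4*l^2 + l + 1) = -5*l^4 + 5*l^2 + 2*l + 6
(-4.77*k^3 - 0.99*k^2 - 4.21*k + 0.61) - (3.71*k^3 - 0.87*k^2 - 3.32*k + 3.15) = -8.48*k^3 - 0.12*k^2 - 0.89*k - 2.54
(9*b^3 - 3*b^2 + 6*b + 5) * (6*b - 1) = 54*b^4 - 27*b^3 + 39*b^2 + 24*b - 5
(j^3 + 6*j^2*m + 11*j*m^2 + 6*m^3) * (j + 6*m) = j^4 + 12*j^3*m + 47*j^2*m^2 + 72*j*m^3 + 36*m^4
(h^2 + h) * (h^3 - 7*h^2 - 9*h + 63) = h^5 - 6*h^4 - 16*h^3 + 54*h^2 + 63*h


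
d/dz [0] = 0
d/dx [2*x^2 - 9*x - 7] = 4*x - 9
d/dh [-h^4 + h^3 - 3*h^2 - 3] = h*(-4*h^2 + 3*h - 6)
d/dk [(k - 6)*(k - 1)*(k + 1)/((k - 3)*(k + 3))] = (k^4 - 26*k^2 + 96*k + 9)/(k^4 - 18*k^2 + 81)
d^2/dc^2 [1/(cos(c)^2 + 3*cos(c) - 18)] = (-4*sin(c)^4 + 83*sin(c)^2 - 171*cos(c)/4 - 9*cos(3*c)/4 - 25)/((cos(c) - 3)^3*(cos(c) + 6)^3)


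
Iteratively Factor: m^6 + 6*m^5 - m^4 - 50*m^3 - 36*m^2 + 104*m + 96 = (m + 2)*(m^5 + 4*m^4 - 9*m^3 - 32*m^2 + 28*m + 48) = (m - 2)*(m + 2)*(m^4 + 6*m^3 + 3*m^2 - 26*m - 24) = (m - 2)*(m + 1)*(m + 2)*(m^3 + 5*m^2 - 2*m - 24) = (m - 2)*(m + 1)*(m + 2)*(m + 4)*(m^2 + m - 6) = (m - 2)^2*(m + 1)*(m + 2)*(m + 4)*(m + 3)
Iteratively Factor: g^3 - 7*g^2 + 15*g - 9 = (g - 3)*(g^2 - 4*g + 3) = (g - 3)^2*(g - 1)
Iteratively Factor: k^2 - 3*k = (k - 3)*(k)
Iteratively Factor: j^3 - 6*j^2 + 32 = (j + 2)*(j^2 - 8*j + 16) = (j - 4)*(j + 2)*(j - 4)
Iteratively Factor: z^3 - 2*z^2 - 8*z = (z + 2)*(z^2 - 4*z) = z*(z + 2)*(z - 4)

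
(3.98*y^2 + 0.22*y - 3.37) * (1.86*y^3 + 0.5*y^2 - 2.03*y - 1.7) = 7.4028*y^5 + 2.3992*y^4 - 14.2376*y^3 - 8.8976*y^2 + 6.4671*y + 5.729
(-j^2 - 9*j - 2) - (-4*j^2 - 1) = 3*j^2 - 9*j - 1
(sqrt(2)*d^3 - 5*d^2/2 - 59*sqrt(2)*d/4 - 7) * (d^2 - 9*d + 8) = sqrt(2)*d^5 - 9*sqrt(2)*d^4 - 5*d^4/2 - 27*sqrt(2)*d^3/4 + 45*d^3/2 - 27*d^2 + 531*sqrt(2)*d^2/4 - 118*sqrt(2)*d + 63*d - 56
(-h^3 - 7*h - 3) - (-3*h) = -h^3 - 4*h - 3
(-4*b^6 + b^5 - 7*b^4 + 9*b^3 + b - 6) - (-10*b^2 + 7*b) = -4*b^6 + b^5 - 7*b^4 + 9*b^3 + 10*b^2 - 6*b - 6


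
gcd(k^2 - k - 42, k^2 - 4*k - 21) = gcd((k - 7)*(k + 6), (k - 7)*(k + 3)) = k - 7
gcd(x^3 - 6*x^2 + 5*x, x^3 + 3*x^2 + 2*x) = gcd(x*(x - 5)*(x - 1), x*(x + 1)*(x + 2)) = x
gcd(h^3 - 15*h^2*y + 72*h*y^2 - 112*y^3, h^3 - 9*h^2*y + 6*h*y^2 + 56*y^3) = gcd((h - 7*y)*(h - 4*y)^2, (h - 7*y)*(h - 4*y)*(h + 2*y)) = h^2 - 11*h*y + 28*y^2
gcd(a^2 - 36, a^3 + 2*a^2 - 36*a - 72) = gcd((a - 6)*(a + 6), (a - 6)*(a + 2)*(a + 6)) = a^2 - 36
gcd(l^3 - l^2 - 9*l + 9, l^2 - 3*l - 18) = l + 3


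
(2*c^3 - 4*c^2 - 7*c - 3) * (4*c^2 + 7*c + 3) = 8*c^5 - 2*c^4 - 50*c^3 - 73*c^2 - 42*c - 9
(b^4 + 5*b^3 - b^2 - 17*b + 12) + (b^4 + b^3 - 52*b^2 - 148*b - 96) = 2*b^4 + 6*b^3 - 53*b^2 - 165*b - 84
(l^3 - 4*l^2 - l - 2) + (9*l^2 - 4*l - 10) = l^3 + 5*l^2 - 5*l - 12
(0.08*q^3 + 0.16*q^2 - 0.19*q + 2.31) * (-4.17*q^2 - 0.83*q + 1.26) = -0.3336*q^5 - 0.7336*q^4 + 0.7603*q^3 - 9.2734*q^2 - 2.1567*q + 2.9106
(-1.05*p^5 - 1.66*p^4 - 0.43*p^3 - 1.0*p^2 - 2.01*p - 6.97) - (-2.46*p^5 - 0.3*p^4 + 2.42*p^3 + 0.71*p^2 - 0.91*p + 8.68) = 1.41*p^5 - 1.36*p^4 - 2.85*p^3 - 1.71*p^2 - 1.1*p - 15.65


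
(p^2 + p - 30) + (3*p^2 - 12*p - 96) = 4*p^2 - 11*p - 126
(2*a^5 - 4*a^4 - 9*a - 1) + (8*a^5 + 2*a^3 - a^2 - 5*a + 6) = 10*a^5 - 4*a^4 + 2*a^3 - a^2 - 14*a + 5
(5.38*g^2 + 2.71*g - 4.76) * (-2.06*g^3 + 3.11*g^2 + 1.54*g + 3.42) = -11.0828*g^5 + 11.1492*g^4 + 26.5189*g^3 + 7.7694*g^2 + 1.9378*g - 16.2792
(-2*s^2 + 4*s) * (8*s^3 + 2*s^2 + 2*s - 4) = -16*s^5 + 28*s^4 + 4*s^3 + 16*s^2 - 16*s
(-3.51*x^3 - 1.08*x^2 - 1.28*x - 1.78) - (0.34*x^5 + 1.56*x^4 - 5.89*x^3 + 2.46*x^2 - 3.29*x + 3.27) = -0.34*x^5 - 1.56*x^4 + 2.38*x^3 - 3.54*x^2 + 2.01*x - 5.05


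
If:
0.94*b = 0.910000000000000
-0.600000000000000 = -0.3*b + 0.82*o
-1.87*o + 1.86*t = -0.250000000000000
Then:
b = 0.97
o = -0.38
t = -0.51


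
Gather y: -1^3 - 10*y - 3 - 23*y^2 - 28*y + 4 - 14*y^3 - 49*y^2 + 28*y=-14*y^3 - 72*y^2 - 10*y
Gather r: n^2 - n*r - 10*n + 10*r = n^2 - 10*n + r*(10 - n)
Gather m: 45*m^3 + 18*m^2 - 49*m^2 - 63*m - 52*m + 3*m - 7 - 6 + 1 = 45*m^3 - 31*m^2 - 112*m - 12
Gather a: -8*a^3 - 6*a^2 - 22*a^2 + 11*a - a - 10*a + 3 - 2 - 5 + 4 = -8*a^3 - 28*a^2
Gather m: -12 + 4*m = 4*m - 12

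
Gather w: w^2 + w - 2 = w^2 + w - 2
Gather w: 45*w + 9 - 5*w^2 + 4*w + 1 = -5*w^2 + 49*w + 10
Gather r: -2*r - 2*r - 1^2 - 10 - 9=-4*r - 20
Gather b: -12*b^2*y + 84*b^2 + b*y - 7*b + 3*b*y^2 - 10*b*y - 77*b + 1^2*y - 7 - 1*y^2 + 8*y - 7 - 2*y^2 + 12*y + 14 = b^2*(84 - 12*y) + b*(3*y^2 - 9*y - 84) - 3*y^2 + 21*y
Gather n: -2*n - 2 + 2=-2*n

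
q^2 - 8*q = q*(q - 8)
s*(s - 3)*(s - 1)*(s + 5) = s^4 + s^3 - 17*s^2 + 15*s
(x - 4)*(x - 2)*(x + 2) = x^3 - 4*x^2 - 4*x + 16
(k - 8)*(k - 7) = k^2 - 15*k + 56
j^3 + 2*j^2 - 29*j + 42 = (j - 3)*(j - 2)*(j + 7)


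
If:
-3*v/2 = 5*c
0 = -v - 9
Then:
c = 27/10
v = -9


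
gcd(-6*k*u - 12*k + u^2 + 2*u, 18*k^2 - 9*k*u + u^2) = -6*k + u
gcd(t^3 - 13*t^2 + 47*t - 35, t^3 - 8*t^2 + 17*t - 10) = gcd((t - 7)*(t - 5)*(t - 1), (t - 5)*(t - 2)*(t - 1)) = t^2 - 6*t + 5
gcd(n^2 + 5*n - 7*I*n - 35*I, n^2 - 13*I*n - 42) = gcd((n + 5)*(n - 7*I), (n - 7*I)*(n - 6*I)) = n - 7*I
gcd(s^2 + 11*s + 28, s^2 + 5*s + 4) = s + 4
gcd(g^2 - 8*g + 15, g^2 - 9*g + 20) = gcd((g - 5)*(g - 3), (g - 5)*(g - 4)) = g - 5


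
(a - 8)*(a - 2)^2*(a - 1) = a^4 - 13*a^3 + 48*a^2 - 68*a + 32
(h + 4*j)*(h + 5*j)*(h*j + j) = h^3*j + 9*h^2*j^2 + h^2*j + 20*h*j^3 + 9*h*j^2 + 20*j^3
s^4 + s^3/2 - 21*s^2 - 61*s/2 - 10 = (s - 5)*(s + 1/2)*(s + 1)*(s + 4)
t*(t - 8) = t^2 - 8*t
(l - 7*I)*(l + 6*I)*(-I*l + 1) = -I*l^3 - 43*I*l + 42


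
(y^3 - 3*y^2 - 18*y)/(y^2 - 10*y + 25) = y*(y^2 - 3*y - 18)/(y^2 - 10*y + 25)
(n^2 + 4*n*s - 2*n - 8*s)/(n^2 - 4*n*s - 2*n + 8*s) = (-n - 4*s)/(-n + 4*s)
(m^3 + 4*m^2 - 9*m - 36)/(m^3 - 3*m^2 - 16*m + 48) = (m + 3)/(m - 4)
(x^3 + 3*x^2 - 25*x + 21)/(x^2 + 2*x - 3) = (x^2 + 4*x - 21)/(x + 3)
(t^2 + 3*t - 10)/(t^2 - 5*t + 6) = (t + 5)/(t - 3)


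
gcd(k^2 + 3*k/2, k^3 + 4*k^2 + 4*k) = k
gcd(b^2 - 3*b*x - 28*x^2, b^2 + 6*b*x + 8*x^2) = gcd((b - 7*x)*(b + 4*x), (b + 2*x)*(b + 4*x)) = b + 4*x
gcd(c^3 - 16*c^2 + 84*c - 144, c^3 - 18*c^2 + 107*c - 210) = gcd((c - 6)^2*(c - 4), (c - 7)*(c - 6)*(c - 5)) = c - 6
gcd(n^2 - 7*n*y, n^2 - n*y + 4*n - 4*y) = 1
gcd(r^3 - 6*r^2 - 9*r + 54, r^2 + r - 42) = r - 6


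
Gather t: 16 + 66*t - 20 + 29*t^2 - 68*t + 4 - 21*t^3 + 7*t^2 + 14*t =-21*t^3 + 36*t^2 + 12*t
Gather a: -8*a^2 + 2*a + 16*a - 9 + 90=-8*a^2 + 18*a + 81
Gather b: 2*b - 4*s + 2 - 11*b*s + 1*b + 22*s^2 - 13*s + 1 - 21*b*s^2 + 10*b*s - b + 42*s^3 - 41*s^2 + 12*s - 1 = b*(-21*s^2 - s + 2) + 42*s^3 - 19*s^2 - 5*s + 2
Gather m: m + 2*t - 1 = m + 2*t - 1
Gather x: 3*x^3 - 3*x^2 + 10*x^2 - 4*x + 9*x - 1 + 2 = 3*x^3 + 7*x^2 + 5*x + 1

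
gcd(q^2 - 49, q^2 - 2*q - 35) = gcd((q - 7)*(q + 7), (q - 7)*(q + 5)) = q - 7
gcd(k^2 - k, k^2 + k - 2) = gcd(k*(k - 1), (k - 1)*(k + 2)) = k - 1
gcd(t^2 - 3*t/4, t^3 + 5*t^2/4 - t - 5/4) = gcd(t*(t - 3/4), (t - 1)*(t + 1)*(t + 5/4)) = 1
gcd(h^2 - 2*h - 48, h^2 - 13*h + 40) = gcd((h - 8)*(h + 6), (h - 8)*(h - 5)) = h - 8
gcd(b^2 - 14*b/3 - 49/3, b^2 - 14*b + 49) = b - 7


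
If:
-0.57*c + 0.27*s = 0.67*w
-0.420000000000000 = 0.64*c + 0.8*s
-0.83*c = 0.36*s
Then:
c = 0.35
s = -0.80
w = -0.62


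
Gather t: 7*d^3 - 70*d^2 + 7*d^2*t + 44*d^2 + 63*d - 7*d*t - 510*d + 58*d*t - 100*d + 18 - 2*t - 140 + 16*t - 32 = 7*d^3 - 26*d^2 - 547*d + t*(7*d^2 + 51*d + 14) - 154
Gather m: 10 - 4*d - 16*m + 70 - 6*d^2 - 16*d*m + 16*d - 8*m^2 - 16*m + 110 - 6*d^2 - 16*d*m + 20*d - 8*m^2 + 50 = -12*d^2 + 32*d - 16*m^2 + m*(-32*d - 32) + 240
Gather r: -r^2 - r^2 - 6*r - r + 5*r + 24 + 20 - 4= -2*r^2 - 2*r + 40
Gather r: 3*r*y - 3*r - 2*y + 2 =r*(3*y - 3) - 2*y + 2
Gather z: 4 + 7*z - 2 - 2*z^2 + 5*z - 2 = -2*z^2 + 12*z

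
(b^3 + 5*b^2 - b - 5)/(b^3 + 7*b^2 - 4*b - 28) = (b^3 + 5*b^2 - b - 5)/(b^3 + 7*b^2 - 4*b - 28)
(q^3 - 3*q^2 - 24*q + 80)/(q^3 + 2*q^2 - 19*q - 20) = (q - 4)/(q + 1)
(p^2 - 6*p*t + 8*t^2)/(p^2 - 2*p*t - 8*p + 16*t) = (p - 4*t)/(p - 8)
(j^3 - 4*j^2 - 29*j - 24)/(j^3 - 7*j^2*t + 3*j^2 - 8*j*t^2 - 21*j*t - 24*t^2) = (-j^2 + 7*j + 8)/(-j^2 + 7*j*t + 8*t^2)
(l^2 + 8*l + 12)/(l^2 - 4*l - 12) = (l + 6)/(l - 6)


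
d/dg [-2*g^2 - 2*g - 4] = -4*g - 2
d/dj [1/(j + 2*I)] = -1/(j + 2*I)^2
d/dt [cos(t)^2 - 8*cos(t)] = 2*(4 - cos(t))*sin(t)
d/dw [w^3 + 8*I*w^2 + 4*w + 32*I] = 3*w^2 + 16*I*w + 4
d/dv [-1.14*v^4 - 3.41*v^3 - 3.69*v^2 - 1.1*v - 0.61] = -4.56*v^3 - 10.23*v^2 - 7.38*v - 1.1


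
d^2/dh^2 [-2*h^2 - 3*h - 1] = -4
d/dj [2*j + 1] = 2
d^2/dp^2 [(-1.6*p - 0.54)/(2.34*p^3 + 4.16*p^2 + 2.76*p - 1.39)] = (-52.56576*p^5 - 128.932128*p^4 - 118.816256*p^3 - 139.44528*p^2 - 103.249848*p - 26.74848)/(12.812904*p^9 + 68.335488*p^8 + 166.82328*p^7 + 210.359708*p^6 + 115.581024*p^5 - 30.95976*p^4 - 61.168626*p^3 - 7.652784*p^2 + 15.997788*p - 2.685619)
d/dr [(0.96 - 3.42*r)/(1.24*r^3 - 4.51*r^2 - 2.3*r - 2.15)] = (8.4816*r^3 - 18.9954*r^2 + 8.6592*r + 9.561)/(1.5376*r^6 - 11.1848*r^5 + 14.6361*r^4 + 15.414*r^3 + 24.683*r^2 + 9.89*r + 4.6225)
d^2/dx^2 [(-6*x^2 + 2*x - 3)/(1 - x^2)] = 2*(-2*x^3 + 27*x^2 - 6*x + 9)/(x^6 - 3*x^4 + 3*x^2 - 1)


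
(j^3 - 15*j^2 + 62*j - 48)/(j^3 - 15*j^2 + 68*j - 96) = (j^2 - 7*j + 6)/(j^2 - 7*j + 12)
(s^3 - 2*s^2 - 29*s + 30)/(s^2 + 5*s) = s - 7 + 6/s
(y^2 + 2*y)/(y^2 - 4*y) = (y + 2)/(y - 4)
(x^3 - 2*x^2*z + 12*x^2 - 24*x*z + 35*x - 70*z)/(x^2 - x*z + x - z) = (x^3 - 2*x^2*z + 12*x^2 - 24*x*z + 35*x - 70*z)/(x^2 - x*z + x - z)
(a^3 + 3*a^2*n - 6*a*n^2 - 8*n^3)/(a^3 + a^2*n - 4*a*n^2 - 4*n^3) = (a + 4*n)/(a + 2*n)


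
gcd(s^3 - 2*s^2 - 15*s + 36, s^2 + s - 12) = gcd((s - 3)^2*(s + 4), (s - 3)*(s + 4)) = s^2 + s - 12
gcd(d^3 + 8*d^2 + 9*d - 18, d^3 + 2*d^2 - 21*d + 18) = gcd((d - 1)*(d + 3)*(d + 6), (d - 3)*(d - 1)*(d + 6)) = d^2 + 5*d - 6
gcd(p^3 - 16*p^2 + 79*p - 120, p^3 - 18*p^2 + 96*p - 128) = p - 8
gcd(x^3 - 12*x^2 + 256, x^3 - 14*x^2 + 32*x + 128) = x^2 - 16*x + 64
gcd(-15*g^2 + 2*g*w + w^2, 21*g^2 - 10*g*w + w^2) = -3*g + w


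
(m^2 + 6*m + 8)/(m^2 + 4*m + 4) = (m + 4)/(m + 2)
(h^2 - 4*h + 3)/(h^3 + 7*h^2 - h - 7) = (h - 3)/(h^2 + 8*h + 7)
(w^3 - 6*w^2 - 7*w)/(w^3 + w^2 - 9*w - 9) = w*(w - 7)/(w^2 - 9)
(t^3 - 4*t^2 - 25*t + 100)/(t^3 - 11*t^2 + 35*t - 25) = (t^2 + t - 20)/(t^2 - 6*t + 5)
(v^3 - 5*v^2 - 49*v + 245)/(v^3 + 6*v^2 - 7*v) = (v^2 - 12*v + 35)/(v*(v - 1))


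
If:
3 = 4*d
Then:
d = 3/4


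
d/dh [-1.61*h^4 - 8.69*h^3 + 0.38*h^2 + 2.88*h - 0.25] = -6.44*h^3 - 26.07*h^2 + 0.76*h + 2.88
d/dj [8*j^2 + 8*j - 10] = 16*j + 8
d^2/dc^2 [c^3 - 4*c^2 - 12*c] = 6*c - 8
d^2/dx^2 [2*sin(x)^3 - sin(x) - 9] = (13 - 18*sin(x)^2)*sin(x)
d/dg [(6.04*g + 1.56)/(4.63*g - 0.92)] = (11.757232 - 59.169548*g)/(4.63*g - 0.92)^3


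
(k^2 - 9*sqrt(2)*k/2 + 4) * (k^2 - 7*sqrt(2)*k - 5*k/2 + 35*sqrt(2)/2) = k^4 - 23*sqrt(2)*k^3/2 - 5*k^3/2 + 115*sqrt(2)*k^2/4 + 67*k^2 - 335*k/2 - 28*sqrt(2)*k + 70*sqrt(2)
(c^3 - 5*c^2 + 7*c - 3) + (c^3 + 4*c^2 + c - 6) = 2*c^3 - c^2 + 8*c - 9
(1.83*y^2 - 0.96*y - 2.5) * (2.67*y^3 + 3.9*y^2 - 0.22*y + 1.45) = 4.8861*y^5 + 4.5738*y^4 - 10.8216*y^3 - 6.8853*y^2 - 0.842*y - 3.625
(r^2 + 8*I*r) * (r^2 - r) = r^4 - r^3 + 8*I*r^3 - 8*I*r^2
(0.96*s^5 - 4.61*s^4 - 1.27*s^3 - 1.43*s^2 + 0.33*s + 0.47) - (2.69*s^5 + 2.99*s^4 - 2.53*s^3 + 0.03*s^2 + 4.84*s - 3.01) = -1.73*s^5 - 7.6*s^4 + 1.26*s^3 - 1.46*s^2 - 4.51*s + 3.48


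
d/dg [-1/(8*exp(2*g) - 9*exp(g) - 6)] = (16*exp(g) - 9)*exp(g)/(-8*exp(2*g) + 9*exp(g) + 6)^2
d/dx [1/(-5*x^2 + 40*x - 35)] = 2*(x - 4)/(5*(x^2 - 8*x + 7)^2)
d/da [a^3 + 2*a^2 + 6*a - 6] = 3*a^2 + 4*a + 6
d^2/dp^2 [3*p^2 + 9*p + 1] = 6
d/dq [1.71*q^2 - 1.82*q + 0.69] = 3.42*q - 1.82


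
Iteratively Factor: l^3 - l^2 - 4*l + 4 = (l - 2)*(l^2 + l - 2) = (l - 2)*(l - 1)*(l + 2)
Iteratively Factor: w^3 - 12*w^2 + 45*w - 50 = (w - 5)*(w^2 - 7*w + 10) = (w - 5)*(w - 2)*(w - 5)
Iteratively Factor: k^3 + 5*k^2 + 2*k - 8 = (k - 1)*(k^2 + 6*k + 8) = (k - 1)*(k + 2)*(k + 4)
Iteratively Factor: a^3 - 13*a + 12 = (a - 1)*(a^2 + a - 12) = (a - 1)*(a + 4)*(a - 3)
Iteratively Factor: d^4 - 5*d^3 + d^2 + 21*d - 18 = (d - 1)*(d^3 - 4*d^2 - 3*d + 18) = (d - 3)*(d - 1)*(d^2 - d - 6) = (d - 3)^2*(d - 1)*(d + 2)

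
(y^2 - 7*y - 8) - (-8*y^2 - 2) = 9*y^2 - 7*y - 6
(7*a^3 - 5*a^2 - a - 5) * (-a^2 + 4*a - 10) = -7*a^5 + 33*a^4 - 89*a^3 + 51*a^2 - 10*a + 50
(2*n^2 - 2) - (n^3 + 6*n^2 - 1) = -n^3 - 4*n^2 - 1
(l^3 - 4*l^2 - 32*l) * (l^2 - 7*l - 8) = l^5 - 11*l^4 - 12*l^3 + 256*l^2 + 256*l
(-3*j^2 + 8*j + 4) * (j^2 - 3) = -3*j^4 + 8*j^3 + 13*j^2 - 24*j - 12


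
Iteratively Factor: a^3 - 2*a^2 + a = (a)*(a^2 - 2*a + 1) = a*(a - 1)*(a - 1)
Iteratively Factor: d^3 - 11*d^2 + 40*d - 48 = (d - 4)*(d^2 - 7*d + 12) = (d - 4)^2*(d - 3)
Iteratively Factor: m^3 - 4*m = (m + 2)*(m^2 - 2*m) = (m - 2)*(m + 2)*(m)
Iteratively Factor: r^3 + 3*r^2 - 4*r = (r + 4)*(r^2 - r) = r*(r + 4)*(r - 1)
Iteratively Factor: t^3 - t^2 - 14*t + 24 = (t + 4)*(t^2 - 5*t + 6) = (t - 3)*(t + 4)*(t - 2)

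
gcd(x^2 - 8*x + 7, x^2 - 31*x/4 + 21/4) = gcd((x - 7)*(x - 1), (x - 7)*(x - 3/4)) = x - 7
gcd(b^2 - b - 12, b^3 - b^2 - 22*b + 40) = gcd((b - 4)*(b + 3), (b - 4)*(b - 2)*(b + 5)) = b - 4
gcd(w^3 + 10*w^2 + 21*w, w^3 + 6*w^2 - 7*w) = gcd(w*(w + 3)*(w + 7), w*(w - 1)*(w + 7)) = w^2 + 7*w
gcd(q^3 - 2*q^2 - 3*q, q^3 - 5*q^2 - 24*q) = q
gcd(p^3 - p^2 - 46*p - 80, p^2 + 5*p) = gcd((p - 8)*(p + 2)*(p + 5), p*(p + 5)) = p + 5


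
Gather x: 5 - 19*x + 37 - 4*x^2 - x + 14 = -4*x^2 - 20*x + 56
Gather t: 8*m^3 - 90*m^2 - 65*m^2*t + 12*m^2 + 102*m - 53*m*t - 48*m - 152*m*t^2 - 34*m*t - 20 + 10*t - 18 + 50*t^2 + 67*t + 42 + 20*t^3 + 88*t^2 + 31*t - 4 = 8*m^3 - 78*m^2 + 54*m + 20*t^3 + t^2*(138 - 152*m) + t*(-65*m^2 - 87*m + 108)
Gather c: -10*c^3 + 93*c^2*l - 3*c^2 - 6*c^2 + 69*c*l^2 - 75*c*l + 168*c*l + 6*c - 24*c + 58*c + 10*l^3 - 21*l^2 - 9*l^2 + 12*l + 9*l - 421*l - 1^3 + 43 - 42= -10*c^3 + c^2*(93*l - 9) + c*(69*l^2 + 93*l + 40) + 10*l^3 - 30*l^2 - 400*l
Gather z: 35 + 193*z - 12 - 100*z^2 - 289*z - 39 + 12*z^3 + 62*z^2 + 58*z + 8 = 12*z^3 - 38*z^2 - 38*z - 8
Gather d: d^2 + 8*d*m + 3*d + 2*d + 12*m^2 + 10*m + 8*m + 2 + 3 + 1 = d^2 + d*(8*m + 5) + 12*m^2 + 18*m + 6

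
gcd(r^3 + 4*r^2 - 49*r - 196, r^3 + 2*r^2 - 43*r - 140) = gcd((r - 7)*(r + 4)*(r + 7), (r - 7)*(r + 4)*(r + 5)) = r^2 - 3*r - 28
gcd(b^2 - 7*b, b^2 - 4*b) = b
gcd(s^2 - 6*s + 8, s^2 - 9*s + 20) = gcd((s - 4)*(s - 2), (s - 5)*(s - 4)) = s - 4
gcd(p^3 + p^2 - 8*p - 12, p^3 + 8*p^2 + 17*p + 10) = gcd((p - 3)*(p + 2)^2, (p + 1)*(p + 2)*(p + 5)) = p + 2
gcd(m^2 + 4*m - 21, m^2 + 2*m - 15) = m - 3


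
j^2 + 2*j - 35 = (j - 5)*(j + 7)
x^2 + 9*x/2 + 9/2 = (x + 3/2)*(x + 3)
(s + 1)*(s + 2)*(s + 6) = s^3 + 9*s^2 + 20*s + 12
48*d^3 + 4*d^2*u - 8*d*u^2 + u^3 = (-6*d + u)*(-4*d + u)*(2*d + u)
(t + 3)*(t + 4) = t^2 + 7*t + 12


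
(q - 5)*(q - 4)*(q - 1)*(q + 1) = q^4 - 9*q^3 + 19*q^2 + 9*q - 20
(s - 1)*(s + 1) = s^2 - 1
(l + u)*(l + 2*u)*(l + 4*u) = l^3 + 7*l^2*u + 14*l*u^2 + 8*u^3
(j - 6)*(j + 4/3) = j^2 - 14*j/3 - 8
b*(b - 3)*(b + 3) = b^3 - 9*b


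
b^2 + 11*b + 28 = (b + 4)*(b + 7)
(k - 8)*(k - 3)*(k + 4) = k^3 - 7*k^2 - 20*k + 96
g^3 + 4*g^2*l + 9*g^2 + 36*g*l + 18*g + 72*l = (g + 3)*(g + 6)*(g + 4*l)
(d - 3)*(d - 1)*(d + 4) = d^3 - 13*d + 12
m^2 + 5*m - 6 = (m - 1)*(m + 6)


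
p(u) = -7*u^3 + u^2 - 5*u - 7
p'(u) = -21*u^2 + 2*u - 5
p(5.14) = -956.86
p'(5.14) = -549.53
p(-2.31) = 96.17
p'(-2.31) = -121.68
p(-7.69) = 3273.88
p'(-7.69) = -1262.24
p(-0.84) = 2.05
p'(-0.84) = -21.50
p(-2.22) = 85.62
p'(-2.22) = -112.94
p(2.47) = -118.73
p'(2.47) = -128.18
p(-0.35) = -4.83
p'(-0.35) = -8.27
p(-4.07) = 501.85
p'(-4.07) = -361.00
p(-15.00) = 23918.00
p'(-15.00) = -4760.00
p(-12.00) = 12293.00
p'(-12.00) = -3053.00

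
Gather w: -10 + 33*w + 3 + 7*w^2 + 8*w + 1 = 7*w^2 + 41*w - 6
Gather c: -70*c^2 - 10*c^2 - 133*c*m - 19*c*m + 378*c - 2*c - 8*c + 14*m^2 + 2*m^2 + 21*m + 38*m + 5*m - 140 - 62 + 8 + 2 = -80*c^2 + c*(368 - 152*m) + 16*m^2 + 64*m - 192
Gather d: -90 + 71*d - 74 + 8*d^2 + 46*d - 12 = 8*d^2 + 117*d - 176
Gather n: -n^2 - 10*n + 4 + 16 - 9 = -n^2 - 10*n + 11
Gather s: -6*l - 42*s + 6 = -6*l - 42*s + 6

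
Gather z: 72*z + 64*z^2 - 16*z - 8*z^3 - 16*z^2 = -8*z^3 + 48*z^2 + 56*z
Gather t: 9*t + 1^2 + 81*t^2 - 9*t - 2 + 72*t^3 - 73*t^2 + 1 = 72*t^3 + 8*t^2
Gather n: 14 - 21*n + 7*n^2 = 7*n^2 - 21*n + 14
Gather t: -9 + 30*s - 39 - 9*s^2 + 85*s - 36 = -9*s^2 + 115*s - 84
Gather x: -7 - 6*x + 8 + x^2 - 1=x^2 - 6*x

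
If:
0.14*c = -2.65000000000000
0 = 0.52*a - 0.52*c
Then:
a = -18.93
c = -18.93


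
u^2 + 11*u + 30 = (u + 5)*(u + 6)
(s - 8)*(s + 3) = s^2 - 5*s - 24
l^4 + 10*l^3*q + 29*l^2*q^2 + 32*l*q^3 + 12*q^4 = (l + q)^2*(l + 2*q)*(l + 6*q)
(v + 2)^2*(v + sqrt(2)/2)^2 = v^4 + sqrt(2)*v^3 + 4*v^3 + 9*v^2/2 + 4*sqrt(2)*v^2 + 2*v + 4*sqrt(2)*v + 2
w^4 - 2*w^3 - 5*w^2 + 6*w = w*(w - 3)*(w - 1)*(w + 2)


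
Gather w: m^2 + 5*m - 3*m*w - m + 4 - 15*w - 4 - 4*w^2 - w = m^2 + 4*m - 4*w^2 + w*(-3*m - 16)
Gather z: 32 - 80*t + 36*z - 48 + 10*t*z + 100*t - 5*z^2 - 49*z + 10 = 20*t - 5*z^2 + z*(10*t - 13) - 6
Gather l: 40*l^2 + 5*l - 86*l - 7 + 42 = 40*l^2 - 81*l + 35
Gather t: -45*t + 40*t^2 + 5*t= 40*t^2 - 40*t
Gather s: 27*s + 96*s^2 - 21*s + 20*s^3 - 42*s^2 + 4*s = 20*s^3 + 54*s^2 + 10*s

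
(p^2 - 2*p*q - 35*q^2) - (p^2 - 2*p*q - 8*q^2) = -27*q^2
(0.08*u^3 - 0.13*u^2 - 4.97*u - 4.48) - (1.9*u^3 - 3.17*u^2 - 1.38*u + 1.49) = -1.82*u^3 + 3.04*u^2 - 3.59*u - 5.97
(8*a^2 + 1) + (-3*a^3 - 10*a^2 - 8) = -3*a^3 - 2*a^2 - 7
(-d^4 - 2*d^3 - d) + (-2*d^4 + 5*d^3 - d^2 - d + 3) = -3*d^4 + 3*d^3 - d^2 - 2*d + 3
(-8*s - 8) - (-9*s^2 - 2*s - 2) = 9*s^2 - 6*s - 6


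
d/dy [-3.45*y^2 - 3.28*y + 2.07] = -6.9*y - 3.28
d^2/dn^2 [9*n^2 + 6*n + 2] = 18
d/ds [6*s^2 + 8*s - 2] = 12*s + 8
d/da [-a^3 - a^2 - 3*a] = -3*a^2 - 2*a - 3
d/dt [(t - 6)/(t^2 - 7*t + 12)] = (t^2 - 7*t - (t - 6)*(2*t - 7) + 12)/(t^2 - 7*t + 12)^2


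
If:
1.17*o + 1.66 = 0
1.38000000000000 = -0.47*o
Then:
No Solution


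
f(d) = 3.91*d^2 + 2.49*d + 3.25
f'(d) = 7.82*d + 2.49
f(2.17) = 27.07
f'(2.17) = 19.46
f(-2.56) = 22.50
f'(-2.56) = -17.53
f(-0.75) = 3.58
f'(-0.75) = -3.38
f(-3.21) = 35.55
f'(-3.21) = -22.61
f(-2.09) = 15.13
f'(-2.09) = -13.85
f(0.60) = 6.15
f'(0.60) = 7.18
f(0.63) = 6.37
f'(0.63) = 7.42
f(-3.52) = 42.93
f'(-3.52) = -25.04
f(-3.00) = 30.97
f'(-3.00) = -20.97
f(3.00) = 45.91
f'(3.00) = 25.95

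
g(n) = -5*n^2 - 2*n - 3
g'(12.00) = -122.00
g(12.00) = -747.00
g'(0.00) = -2.00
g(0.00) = -3.00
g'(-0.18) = -0.20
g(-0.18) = -2.80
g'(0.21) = -4.10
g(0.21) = -3.64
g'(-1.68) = 14.80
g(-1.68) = -13.75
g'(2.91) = -31.10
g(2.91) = -51.16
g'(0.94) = -11.40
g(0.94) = -9.30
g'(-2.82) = 26.20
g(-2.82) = -37.12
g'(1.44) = -16.40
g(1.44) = -16.25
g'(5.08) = -52.80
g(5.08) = -142.19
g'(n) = -10*n - 2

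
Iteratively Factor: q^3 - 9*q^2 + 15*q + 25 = (q - 5)*(q^2 - 4*q - 5) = (q - 5)^2*(q + 1)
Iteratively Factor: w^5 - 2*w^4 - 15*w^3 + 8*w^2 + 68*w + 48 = (w - 3)*(w^4 + w^3 - 12*w^2 - 28*w - 16) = (w - 3)*(w + 1)*(w^3 - 12*w - 16) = (w - 3)*(w + 1)*(w + 2)*(w^2 - 2*w - 8) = (w - 3)*(w + 1)*(w + 2)^2*(w - 4)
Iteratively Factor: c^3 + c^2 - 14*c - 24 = (c + 3)*(c^2 - 2*c - 8) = (c - 4)*(c + 3)*(c + 2)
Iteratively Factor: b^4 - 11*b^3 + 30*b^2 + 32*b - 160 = (b + 2)*(b^3 - 13*b^2 + 56*b - 80) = (b - 5)*(b + 2)*(b^2 - 8*b + 16) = (b - 5)*(b - 4)*(b + 2)*(b - 4)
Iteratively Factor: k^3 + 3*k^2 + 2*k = (k)*(k^2 + 3*k + 2) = k*(k + 1)*(k + 2)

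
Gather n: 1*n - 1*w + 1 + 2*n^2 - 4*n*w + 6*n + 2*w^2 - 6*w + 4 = 2*n^2 + n*(7 - 4*w) + 2*w^2 - 7*w + 5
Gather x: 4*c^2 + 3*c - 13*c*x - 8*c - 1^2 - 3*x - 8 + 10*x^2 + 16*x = 4*c^2 - 5*c + 10*x^2 + x*(13 - 13*c) - 9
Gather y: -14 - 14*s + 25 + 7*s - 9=2 - 7*s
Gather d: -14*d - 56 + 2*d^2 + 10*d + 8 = 2*d^2 - 4*d - 48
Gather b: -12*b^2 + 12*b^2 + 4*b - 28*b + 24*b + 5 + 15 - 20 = 0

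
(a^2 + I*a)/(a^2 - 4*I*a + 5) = a/(a - 5*I)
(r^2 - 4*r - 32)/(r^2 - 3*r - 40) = (r + 4)/(r + 5)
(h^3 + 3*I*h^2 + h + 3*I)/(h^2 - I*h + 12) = (h^2 + 1)/(h - 4*I)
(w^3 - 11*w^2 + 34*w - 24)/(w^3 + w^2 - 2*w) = (w^2 - 10*w + 24)/(w*(w + 2))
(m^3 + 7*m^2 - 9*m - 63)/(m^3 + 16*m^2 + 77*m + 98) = (m^2 - 9)/(m^2 + 9*m + 14)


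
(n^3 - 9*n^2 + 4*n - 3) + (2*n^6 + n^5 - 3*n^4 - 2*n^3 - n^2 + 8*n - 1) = 2*n^6 + n^5 - 3*n^4 - n^3 - 10*n^2 + 12*n - 4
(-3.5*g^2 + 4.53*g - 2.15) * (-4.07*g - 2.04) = 14.245*g^3 - 11.2971*g^2 - 0.4907*g + 4.386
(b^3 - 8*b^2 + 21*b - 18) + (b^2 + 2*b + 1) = b^3 - 7*b^2 + 23*b - 17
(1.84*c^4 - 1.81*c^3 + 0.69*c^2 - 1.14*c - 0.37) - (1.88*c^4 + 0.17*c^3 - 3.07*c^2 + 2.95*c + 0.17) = -0.0399999999999998*c^4 - 1.98*c^3 + 3.76*c^2 - 4.09*c - 0.54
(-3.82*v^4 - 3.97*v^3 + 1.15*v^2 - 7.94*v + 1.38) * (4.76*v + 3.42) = -18.1832*v^5 - 31.9616*v^4 - 8.1034*v^3 - 33.8614*v^2 - 20.586*v + 4.7196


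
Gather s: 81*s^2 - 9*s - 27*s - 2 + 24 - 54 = 81*s^2 - 36*s - 32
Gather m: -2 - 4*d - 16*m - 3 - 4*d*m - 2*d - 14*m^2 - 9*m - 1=-6*d - 14*m^2 + m*(-4*d - 25) - 6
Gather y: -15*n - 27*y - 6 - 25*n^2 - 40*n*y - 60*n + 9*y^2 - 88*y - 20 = -25*n^2 - 75*n + 9*y^2 + y*(-40*n - 115) - 26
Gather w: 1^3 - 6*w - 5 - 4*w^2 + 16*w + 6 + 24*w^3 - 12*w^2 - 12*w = 24*w^3 - 16*w^2 - 2*w + 2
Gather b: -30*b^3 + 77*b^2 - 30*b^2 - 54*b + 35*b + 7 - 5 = -30*b^3 + 47*b^2 - 19*b + 2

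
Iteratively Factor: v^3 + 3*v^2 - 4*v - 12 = (v + 3)*(v^2 - 4) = (v + 2)*(v + 3)*(v - 2)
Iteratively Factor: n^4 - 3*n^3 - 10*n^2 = (n + 2)*(n^3 - 5*n^2) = n*(n + 2)*(n^2 - 5*n) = n*(n - 5)*(n + 2)*(n)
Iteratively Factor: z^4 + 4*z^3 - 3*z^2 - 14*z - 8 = (z + 1)*(z^3 + 3*z^2 - 6*z - 8) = (z + 1)^2*(z^2 + 2*z - 8) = (z + 1)^2*(z + 4)*(z - 2)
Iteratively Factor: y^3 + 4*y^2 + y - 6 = (y - 1)*(y^2 + 5*y + 6) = (y - 1)*(y + 3)*(y + 2)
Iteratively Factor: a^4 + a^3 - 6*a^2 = (a + 3)*(a^3 - 2*a^2) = (a - 2)*(a + 3)*(a^2) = a*(a - 2)*(a + 3)*(a)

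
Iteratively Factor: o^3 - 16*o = (o + 4)*(o^2 - 4*o) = (o - 4)*(o + 4)*(o)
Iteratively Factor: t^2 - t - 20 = (t - 5)*(t + 4)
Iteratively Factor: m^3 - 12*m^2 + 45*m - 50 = (m - 5)*(m^2 - 7*m + 10) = (m - 5)*(m - 2)*(m - 5)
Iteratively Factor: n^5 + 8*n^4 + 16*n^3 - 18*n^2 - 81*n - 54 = (n + 3)*(n^4 + 5*n^3 + n^2 - 21*n - 18) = (n + 1)*(n + 3)*(n^3 + 4*n^2 - 3*n - 18) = (n - 2)*(n + 1)*(n + 3)*(n^2 + 6*n + 9) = (n - 2)*(n + 1)*(n + 3)^2*(n + 3)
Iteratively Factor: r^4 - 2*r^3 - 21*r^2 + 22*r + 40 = (r + 4)*(r^3 - 6*r^2 + 3*r + 10) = (r + 1)*(r + 4)*(r^2 - 7*r + 10) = (r - 2)*(r + 1)*(r + 4)*(r - 5)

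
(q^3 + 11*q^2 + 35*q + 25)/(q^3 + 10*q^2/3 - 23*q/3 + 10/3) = 3*(q^2 + 6*q + 5)/(3*q^2 - 5*q + 2)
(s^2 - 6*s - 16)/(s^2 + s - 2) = (s - 8)/(s - 1)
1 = 1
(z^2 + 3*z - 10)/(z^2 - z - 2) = (z + 5)/(z + 1)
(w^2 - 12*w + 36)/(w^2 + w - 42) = (w - 6)/(w + 7)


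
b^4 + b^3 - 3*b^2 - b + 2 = (b - 1)^2*(b + 1)*(b + 2)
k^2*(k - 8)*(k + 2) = k^4 - 6*k^3 - 16*k^2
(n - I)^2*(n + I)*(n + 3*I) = n^4 + 2*I*n^3 + 4*n^2 + 2*I*n + 3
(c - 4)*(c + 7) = c^2 + 3*c - 28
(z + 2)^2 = z^2 + 4*z + 4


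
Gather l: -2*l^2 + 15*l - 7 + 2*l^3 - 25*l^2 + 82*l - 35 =2*l^3 - 27*l^2 + 97*l - 42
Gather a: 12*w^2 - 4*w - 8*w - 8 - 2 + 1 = 12*w^2 - 12*w - 9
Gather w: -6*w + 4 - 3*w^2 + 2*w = -3*w^2 - 4*w + 4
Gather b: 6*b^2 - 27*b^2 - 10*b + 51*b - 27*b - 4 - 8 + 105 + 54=-21*b^2 + 14*b + 147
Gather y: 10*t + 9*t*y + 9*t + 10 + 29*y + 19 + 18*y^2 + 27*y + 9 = 19*t + 18*y^2 + y*(9*t + 56) + 38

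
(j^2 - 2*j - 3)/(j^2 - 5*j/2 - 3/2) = 2*(j + 1)/(2*j + 1)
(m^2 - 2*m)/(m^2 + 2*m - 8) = m/(m + 4)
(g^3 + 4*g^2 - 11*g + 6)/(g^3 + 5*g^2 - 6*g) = (g - 1)/g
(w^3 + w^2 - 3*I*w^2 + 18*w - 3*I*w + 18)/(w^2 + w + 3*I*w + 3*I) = w - 6*I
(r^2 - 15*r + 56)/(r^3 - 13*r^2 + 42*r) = (r - 8)/(r*(r - 6))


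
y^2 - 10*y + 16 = (y - 8)*(y - 2)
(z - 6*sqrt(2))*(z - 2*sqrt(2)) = z^2 - 8*sqrt(2)*z + 24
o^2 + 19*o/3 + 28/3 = (o + 7/3)*(o + 4)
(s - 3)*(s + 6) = s^2 + 3*s - 18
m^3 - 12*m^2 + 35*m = m*(m - 7)*(m - 5)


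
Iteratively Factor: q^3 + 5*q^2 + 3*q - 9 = (q + 3)*(q^2 + 2*q - 3) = (q - 1)*(q + 3)*(q + 3)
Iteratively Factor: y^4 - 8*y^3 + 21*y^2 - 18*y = (y - 3)*(y^3 - 5*y^2 + 6*y) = (y - 3)*(y - 2)*(y^2 - 3*y) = (y - 3)^2*(y - 2)*(y)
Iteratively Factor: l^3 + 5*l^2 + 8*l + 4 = (l + 2)*(l^2 + 3*l + 2) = (l + 2)^2*(l + 1)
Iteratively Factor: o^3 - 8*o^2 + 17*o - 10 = (o - 1)*(o^2 - 7*o + 10) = (o - 5)*(o - 1)*(o - 2)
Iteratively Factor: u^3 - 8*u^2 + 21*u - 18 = (u - 3)*(u^2 - 5*u + 6) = (u - 3)*(u - 2)*(u - 3)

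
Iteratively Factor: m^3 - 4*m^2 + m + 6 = (m + 1)*(m^2 - 5*m + 6) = (m - 3)*(m + 1)*(m - 2)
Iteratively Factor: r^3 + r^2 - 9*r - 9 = (r - 3)*(r^2 + 4*r + 3) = (r - 3)*(r + 1)*(r + 3)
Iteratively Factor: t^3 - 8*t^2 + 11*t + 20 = (t + 1)*(t^2 - 9*t + 20) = (t - 5)*(t + 1)*(t - 4)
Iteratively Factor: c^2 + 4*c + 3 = (c + 1)*(c + 3)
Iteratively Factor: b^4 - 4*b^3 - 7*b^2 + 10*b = (b - 1)*(b^3 - 3*b^2 - 10*b) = b*(b - 1)*(b^2 - 3*b - 10) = b*(b - 1)*(b + 2)*(b - 5)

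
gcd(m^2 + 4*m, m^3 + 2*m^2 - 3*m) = m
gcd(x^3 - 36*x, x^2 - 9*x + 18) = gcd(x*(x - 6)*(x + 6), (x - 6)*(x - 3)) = x - 6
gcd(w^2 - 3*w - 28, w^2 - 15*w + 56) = w - 7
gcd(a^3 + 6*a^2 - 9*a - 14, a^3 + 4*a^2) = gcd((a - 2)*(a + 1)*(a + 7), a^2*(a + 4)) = 1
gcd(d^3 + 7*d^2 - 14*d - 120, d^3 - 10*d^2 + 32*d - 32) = d - 4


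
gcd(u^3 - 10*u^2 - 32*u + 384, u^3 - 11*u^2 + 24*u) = u - 8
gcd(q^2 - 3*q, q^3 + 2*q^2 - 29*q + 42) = q - 3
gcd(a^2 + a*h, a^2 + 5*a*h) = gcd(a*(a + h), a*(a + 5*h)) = a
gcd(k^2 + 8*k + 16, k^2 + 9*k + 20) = k + 4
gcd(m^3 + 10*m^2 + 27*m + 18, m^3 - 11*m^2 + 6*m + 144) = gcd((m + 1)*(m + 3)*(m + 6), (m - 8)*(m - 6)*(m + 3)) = m + 3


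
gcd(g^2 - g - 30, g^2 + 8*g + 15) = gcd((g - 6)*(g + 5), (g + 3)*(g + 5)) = g + 5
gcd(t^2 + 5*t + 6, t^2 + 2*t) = t + 2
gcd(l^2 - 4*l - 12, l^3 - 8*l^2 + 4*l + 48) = l^2 - 4*l - 12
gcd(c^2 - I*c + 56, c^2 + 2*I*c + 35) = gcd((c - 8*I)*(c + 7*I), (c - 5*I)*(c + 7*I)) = c + 7*I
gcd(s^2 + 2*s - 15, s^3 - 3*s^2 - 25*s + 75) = s^2 + 2*s - 15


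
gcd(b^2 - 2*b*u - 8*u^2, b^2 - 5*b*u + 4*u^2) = -b + 4*u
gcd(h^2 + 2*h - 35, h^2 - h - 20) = h - 5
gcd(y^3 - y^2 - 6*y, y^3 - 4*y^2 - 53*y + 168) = y - 3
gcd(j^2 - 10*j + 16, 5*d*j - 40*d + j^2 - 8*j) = j - 8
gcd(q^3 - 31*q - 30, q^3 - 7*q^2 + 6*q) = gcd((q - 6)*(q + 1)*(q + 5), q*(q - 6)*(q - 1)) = q - 6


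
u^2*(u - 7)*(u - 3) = u^4 - 10*u^3 + 21*u^2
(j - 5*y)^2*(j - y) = j^3 - 11*j^2*y + 35*j*y^2 - 25*y^3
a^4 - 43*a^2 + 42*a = a*(a - 6)*(a - 1)*(a + 7)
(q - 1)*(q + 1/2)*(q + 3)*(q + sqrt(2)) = q^4 + sqrt(2)*q^3 + 5*q^3/2 - 2*q^2 + 5*sqrt(2)*q^2/2 - 2*sqrt(2)*q - 3*q/2 - 3*sqrt(2)/2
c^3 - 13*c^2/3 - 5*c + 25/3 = (c - 5)*(c - 1)*(c + 5/3)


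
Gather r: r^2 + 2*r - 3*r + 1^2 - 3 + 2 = r^2 - r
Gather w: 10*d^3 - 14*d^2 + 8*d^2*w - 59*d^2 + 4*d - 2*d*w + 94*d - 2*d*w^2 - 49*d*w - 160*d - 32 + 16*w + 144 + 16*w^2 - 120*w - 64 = 10*d^3 - 73*d^2 - 62*d + w^2*(16 - 2*d) + w*(8*d^2 - 51*d - 104) + 48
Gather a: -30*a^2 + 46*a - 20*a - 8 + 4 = -30*a^2 + 26*a - 4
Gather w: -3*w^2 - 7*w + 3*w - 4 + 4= -3*w^2 - 4*w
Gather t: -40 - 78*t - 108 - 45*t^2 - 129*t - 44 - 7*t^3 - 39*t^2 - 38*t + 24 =-7*t^3 - 84*t^2 - 245*t - 168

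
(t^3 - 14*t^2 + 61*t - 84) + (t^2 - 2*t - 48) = t^3 - 13*t^2 + 59*t - 132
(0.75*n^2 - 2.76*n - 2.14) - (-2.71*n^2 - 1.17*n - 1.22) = 3.46*n^2 - 1.59*n - 0.92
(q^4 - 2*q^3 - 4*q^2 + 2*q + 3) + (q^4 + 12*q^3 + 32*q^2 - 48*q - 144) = 2*q^4 + 10*q^3 + 28*q^2 - 46*q - 141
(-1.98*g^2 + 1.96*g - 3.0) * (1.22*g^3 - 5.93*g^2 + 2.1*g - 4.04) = -2.4156*g^5 + 14.1326*g^4 - 19.4408*g^3 + 29.9052*g^2 - 14.2184*g + 12.12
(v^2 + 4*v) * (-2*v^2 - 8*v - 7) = -2*v^4 - 16*v^3 - 39*v^2 - 28*v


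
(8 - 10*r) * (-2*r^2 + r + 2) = 20*r^3 - 26*r^2 - 12*r + 16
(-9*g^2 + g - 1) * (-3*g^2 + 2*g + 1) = 27*g^4 - 21*g^3 - 4*g^2 - g - 1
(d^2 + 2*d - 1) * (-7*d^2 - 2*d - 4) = -7*d^4 - 16*d^3 - d^2 - 6*d + 4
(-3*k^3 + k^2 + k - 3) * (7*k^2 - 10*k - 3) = -21*k^5 + 37*k^4 + 6*k^3 - 34*k^2 + 27*k + 9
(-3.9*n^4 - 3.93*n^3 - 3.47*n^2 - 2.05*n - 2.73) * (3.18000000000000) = -12.402*n^4 - 12.4974*n^3 - 11.0346*n^2 - 6.519*n - 8.6814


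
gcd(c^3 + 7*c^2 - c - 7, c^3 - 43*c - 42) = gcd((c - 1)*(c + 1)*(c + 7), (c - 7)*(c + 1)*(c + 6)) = c + 1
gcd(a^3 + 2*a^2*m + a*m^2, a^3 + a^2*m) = a^2 + a*m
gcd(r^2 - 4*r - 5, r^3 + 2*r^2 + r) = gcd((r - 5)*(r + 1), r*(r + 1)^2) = r + 1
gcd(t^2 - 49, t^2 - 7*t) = t - 7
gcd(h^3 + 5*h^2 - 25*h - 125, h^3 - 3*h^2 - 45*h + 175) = h - 5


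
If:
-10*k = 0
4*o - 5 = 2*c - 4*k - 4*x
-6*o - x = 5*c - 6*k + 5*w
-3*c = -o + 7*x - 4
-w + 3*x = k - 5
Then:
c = -625/78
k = 0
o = -71/12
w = 753/52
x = 493/156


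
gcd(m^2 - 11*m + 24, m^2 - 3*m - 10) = 1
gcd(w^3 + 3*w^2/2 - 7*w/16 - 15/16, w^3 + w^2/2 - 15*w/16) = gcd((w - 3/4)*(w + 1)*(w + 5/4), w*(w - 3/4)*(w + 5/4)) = w^2 + w/2 - 15/16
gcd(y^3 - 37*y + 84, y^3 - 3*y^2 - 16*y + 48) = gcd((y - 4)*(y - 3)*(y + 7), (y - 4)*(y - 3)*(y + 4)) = y^2 - 7*y + 12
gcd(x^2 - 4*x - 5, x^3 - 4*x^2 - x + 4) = x + 1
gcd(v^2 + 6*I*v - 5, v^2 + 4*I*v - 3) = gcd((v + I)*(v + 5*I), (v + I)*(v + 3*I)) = v + I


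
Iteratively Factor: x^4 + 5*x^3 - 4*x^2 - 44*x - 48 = (x + 4)*(x^3 + x^2 - 8*x - 12) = (x + 2)*(x + 4)*(x^2 - x - 6) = (x - 3)*(x + 2)*(x + 4)*(x + 2)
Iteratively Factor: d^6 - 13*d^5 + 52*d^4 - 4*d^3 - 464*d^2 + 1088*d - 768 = (d - 4)*(d^5 - 9*d^4 + 16*d^3 + 60*d^2 - 224*d + 192) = (d - 4)*(d + 3)*(d^4 - 12*d^3 + 52*d^2 - 96*d + 64) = (d - 4)^2*(d + 3)*(d^3 - 8*d^2 + 20*d - 16) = (d - 4)^3*(d + 3)*(d^2 - 4*d + 4) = (d - 4)^3*(d - 2)*(d + 3)*(d - 2)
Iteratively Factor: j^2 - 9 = (j - 3)*(j + 3)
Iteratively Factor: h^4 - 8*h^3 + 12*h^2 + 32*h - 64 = (h - 2)*(h^3 - 6*h^2 + 32) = (h - 2)*(h + 2)*(h^2 - 8*h + 16) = (h - 4)*(h - 2)*(h + 2)*(h - 4)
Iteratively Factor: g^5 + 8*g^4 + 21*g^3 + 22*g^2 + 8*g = (g + 4)*(g^4 + 4*g^3 + 5*g^2 + 2*g) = (g + 1)*(g + 4)*(g^3 + 3*g^2 + 2*g) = (g + 1)^2*(g + 4)*(g^2 + 2*g) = g*(g + 1)^2*(g + 4)*(g + 2)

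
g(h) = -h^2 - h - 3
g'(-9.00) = 17.00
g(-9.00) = -75.00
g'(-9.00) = 17.00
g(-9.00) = -75.00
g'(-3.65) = 6.30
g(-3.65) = -12.67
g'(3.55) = -8.10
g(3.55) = -19.15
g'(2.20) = -5.40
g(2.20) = -10.04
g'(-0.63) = 0.26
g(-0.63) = -2.77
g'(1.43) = -3.86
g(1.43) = -6.47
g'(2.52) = -6.04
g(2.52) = -11.87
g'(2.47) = -5.94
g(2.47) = -11.57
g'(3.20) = -7.40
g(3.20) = -16.44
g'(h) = -2*h - 1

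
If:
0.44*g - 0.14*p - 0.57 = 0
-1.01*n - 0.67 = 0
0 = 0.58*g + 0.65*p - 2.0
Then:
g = 1.77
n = -0.66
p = 1.50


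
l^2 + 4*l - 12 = (l - 2)*(l + 6)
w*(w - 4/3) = w^2 - 4*w/3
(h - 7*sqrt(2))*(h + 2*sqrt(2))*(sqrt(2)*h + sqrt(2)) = sqrt(2)*h^3 - 10*h^2 + sqrt(2)*h^2 - 28*sqrt(2)*h - 10*h - 28*sqrt(2)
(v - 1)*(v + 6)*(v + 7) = v^3 + 12*v^2 + 29*v - 42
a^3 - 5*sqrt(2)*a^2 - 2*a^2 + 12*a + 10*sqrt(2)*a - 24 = (a - 2)*(a - 3*sqrt(2))*(a - 2*sqrt(2))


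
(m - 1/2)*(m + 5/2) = m^2 + 2*m - 5/4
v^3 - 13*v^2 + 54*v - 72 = (v - 6)*(v - 4)*(v - 3)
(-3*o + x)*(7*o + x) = -21*o^2 + 4*o*x + x^2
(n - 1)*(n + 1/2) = n^2 - n/2 - 1/2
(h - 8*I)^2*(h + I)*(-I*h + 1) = -I*h^4 - 14*h^3 + 33*I*h^2 - 112*h - 64*I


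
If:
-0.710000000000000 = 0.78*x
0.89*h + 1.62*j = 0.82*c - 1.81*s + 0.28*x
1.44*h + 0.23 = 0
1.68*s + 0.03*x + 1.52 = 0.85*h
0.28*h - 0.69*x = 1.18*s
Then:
No Solution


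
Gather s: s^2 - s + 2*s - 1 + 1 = s^2 + s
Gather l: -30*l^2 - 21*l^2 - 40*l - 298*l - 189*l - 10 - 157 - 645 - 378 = -51*l^2 - 527*l - 1190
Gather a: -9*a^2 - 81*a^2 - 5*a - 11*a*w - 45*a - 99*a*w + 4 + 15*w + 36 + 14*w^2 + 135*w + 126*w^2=-90*a^2 + a*(-110*w - 50) + 140*w^2 + 150*w + 40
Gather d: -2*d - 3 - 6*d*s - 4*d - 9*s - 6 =d*(-6*s - 6) - 9*s - 9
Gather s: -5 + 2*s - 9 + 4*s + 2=6*s - 12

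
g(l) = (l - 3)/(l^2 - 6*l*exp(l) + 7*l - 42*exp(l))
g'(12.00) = 0.00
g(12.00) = 0.00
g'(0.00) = -0.09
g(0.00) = 0.07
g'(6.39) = 0.00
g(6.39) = -0.00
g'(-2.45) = -0.10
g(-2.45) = 0.40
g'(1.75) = -0.01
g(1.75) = 0.00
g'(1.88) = -0.01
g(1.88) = 0.00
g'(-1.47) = -0.15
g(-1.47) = 0.28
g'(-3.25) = -0.10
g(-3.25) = 0.48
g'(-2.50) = -0.10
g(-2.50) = 0.41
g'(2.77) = -0.00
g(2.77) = 0.00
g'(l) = (l - 3)*(6*l*exp(l) - 2*l + 48*exp(l) - 7)/(l^2 - 6*l*exp(l) + 7*l - 42*exp(l))^2 + 1/(l^2 - 6*l*exp(l) + 7*l - 42*exp(l)) = (l^2 - 6*l*exp(l) + 7*l + (l - 3)*(6*l*exp(l) - 2*l + 48*exp(l) - 7) - 42*exp(l))/(l^2 - 6*l*exp(l) + 7*l - 42*exp(l))^2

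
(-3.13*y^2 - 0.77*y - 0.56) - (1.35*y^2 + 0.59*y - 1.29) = -4.48*y^2 - 1.36*y + 0.73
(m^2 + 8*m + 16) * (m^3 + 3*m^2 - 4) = m^5 + 11*m^4 + 40*m^3 + 44*m^2 - 32*m - 64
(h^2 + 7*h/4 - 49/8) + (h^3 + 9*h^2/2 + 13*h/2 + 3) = h^3 + 11*h^2/2 + 33*h/4 - 25/8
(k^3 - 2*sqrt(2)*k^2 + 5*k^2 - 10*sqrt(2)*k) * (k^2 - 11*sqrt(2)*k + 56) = k^5 - 13*sqrt(2)*k^4 + 5*k^4 - 65*sqrt(2)*k^3 + 100*k^3 - 112*sqrt(2)*k^2 + 500*k^2 - 560*sqrt(2)*k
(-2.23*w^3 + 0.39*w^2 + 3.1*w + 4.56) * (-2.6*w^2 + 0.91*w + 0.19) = 5.798*w^5 - 3.0433*w^4 - 8.1288*w^3 - 8.9609*w^2 + 4.7386*w + 0.8664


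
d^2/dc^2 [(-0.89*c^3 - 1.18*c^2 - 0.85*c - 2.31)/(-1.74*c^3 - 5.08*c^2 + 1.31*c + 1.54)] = (-8.58863999999994*c^6 + 27.6127560000002*c^5 + 173.761272*c^4 + 451.394966*c^3 + 419.577312*c^2 - 2.53360800000002*c + 46.238962)/(5.268024*c^9 + 46.140624*c^8 + 122.81094*c^7 + 47.632888*c^6 - 174.135318*c^5 - 72.010548*c^4 + 71.622013*c^3 + 28.214802*c^2 - 9.320388*c - 3.652264)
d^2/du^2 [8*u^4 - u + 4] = 96*u^2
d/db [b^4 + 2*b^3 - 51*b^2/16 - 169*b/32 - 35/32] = 4*b^3 + 6*b^2 - 51*b/8 - 169/32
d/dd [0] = 0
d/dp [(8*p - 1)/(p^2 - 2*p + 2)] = 2*(-4*p^2 + p + 7)/(p^4 - 4*p^3 + 8*p^2 - 8*p + 4)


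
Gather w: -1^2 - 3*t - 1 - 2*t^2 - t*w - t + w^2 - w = -2*t^2 - 4*t + w^2 + w*(-t - 1) - 2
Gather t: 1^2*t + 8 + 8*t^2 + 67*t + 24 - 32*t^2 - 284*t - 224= -24*t^2 - 216*t - 192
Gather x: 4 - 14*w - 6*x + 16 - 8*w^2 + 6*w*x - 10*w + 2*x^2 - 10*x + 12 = -8*w^2 - 24*w + 2*x^2 + x*(6*w - 16) + 32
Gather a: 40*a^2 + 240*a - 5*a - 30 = 40*a^2 + 235*a - 30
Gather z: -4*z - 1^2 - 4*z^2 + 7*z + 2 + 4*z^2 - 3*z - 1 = 0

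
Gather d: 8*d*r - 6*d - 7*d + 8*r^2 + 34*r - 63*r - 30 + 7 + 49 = d*(8*r - 13) + 8*r^2 - 29*r + 26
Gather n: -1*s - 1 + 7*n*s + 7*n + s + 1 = n*(7*s + 7)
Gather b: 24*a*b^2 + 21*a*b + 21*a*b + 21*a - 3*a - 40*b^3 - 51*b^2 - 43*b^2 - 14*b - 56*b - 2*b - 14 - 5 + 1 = 18*a - 40*b^3 + b^2*(24*a - 94) + b*(42*a - 72) - 18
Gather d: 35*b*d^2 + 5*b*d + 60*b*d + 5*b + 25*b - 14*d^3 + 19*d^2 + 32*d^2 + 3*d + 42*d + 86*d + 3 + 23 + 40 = 30*b - 14*d^3 + d^2*(35*b + 51) + d*(65*b + 131) + 66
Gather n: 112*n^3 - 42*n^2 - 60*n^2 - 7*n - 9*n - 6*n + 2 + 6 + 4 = 112*n^3 - 102*n^2 - 22*n + 12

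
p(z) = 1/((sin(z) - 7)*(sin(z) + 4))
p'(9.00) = 0.00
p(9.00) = -0.03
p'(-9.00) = 0.00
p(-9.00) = -0.04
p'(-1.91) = -0.00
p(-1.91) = -0.04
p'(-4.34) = -0.00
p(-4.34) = -0.03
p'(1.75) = -0.00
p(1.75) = -0.03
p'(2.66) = -0.00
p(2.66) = -0.03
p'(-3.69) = -0.00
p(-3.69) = -0.03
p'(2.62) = -0.00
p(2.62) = -0.03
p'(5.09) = 0.00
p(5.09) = -0.04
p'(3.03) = -0.00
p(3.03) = -0.04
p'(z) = -cos(z)/((sin(z) - 7)*(sin(z) + 4)^2) - cos(z)/((sin(z) - 7)^2*(sin(z) + 4)) = (3 - 2*sin(z))*cos(z)/((sin(z) - 7)^2*(sin(z) + 4)^2)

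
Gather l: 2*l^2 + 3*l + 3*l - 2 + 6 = 2*l^2 + 6*l + 4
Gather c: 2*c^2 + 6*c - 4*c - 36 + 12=2*c^2 + 2*c - 24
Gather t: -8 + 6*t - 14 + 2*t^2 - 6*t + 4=2*t^2 - 18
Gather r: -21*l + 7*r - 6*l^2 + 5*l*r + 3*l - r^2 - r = -6*l^2 - 18*l - r^2 + r*(5*l + 6)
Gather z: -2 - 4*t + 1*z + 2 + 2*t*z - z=2*t*z - 4*t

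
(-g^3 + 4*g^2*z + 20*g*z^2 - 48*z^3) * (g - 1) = -g^4 + 4*g^3*z + g^3 + 20*g^2*z^2 - 4*g^2*z - 48*g*z^3 - 20*g*z^2 + 48*z^3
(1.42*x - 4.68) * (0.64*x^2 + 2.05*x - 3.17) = 0.9088*x^3 - 0.0842000000000005*x^2 - 14.0954*x + 14.8356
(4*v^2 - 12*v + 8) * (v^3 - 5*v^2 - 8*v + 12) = 4*v^5 - 32*v^4 + 36*v^3 + 104*v^2 - 208*v + 96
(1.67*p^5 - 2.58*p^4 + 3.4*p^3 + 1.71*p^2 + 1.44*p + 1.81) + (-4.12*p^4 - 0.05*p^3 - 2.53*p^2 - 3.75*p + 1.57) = 1.67*p^5 - 6.7*p^4 + 3.35*p^3 - 0.82*p^2 - 2.31*p + 3.38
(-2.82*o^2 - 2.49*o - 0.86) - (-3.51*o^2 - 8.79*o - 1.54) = 0.69*o^2 + 6.3*o + 0.68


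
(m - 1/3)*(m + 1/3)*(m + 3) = m^3 + 3*m^2 - m/9 - 1/3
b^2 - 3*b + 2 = (b - 2)*(b - 1)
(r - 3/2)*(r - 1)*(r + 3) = r^3 + r^2/2 - 6*r + 9/2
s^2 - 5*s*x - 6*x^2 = (s - 6*x)*(s + x)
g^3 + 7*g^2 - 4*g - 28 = (g - 2)*(g + 2)*(g + 7)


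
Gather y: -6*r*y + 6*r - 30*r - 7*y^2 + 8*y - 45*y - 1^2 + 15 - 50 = -24*r - 7*y^2 + y*(-6*r - 37) - 36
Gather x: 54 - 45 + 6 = 15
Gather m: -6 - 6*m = -6*m - 6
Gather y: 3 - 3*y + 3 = 6 - 3*y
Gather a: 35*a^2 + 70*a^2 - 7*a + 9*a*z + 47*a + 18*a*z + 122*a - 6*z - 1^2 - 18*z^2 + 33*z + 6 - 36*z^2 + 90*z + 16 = 105*a^2 + a*(27*z + 162) - 54*z^2 + 117*z + 21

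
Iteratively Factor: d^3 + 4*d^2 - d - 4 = (d - 1)*(d^2 + 5*d + 4) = (d - 1)*(d + 4)*(d + 1)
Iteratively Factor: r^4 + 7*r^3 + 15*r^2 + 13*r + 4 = (r + 1)*(r^3 + 6*r^2 + 9*r + 4) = (r + 1)^2*(r^2 + 5*r + 4) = (r + 1)^3*(r + 4)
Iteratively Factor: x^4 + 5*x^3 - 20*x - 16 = (x + 1)*(x^3 + 4*x^2 - 4*x - 16) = (x + 1)*(x + 2)*(x^2 + 2*x - 8) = (x - 2)*(x + 1)*(x + 2)*(x + 4)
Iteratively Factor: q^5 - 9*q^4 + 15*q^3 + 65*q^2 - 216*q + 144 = (q - 4)*(q^4 - 5*q^3 - 5*q^2 + 45*q - 36) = (q - 4)*(q - 1)*(q^3 - 4*q^2 - 9*q + 36) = (q - 4)*(q - 3)*(q - 1)*(q^2 - q - 12) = (q - 4)^2*(q - 3)*(q - 1)*(q + 3)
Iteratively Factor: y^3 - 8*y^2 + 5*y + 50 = (y - 5)*(y^2 - 3*y - 10) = (y - 5)*(y + 2)*(y - 5)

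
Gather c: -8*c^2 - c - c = -8*c^2 - 2*c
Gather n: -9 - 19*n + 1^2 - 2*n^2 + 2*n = -2*n^2 - 17*n - 8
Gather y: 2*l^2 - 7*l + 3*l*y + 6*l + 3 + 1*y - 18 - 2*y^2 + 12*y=2*l^2 - l - 2*y^2 + y*(3*l + 13) - 15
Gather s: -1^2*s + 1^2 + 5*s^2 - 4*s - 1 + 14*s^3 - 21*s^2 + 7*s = 14*s^3 - 16*s^2 + 2*s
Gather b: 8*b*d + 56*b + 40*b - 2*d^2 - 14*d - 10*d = b*(8*d + 96) - 2*d^2 - 24*d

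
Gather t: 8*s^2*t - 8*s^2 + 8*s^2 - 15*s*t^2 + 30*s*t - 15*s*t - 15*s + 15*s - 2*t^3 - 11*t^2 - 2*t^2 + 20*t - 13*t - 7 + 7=-2*t^3 + t^2*(-15*s - 13) + t*(8*s^2 + 15*s + 7)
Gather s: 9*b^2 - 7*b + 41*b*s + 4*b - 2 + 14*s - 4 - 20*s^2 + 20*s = 9*b^2 - 3*b - 20*s^2 + s*(41*b + 34) - 6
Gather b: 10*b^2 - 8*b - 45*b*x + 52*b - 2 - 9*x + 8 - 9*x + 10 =10*b^2 + b*(44 - 45*x) - 18*x + 16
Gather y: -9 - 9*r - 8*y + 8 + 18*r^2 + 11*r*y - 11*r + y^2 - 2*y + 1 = 18*r^2 - 20*r + y^2 + y*(11*r - 10)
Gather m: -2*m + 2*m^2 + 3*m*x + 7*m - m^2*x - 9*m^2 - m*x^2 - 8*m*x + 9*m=m^2*(-x - 7) + m*(-x^2 - 5*x + 14)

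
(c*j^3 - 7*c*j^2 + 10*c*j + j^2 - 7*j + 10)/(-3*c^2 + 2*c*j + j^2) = (c*j^3 - 7*c*j^2 + 10*c*j + j^2 - 7*j + 10)/(-3*c^2 + 2*c*j + j^2)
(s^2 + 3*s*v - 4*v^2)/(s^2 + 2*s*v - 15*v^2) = (s^2 + 3*s*v - 4*v^2)/(s^2 + 2*s*v - 15*v^2)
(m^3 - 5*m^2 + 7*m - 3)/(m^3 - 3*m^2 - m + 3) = (m - 1)/(m + 1)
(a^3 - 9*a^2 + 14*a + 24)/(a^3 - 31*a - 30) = (a - 4)/(a + 5)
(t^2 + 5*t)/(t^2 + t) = (t + 5)/(t + 1)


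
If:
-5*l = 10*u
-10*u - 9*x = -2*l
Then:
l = 9*x/7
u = -9*x/14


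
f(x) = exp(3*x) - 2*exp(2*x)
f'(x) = 3*exp(3*x) - 4*exp(2*x)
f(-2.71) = -0.01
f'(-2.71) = -0.02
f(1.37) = 29.97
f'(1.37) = 120.89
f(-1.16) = -0.17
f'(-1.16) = -0.30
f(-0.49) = -0.52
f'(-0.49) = -0.81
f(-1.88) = -0.04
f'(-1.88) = -0.08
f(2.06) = 359.87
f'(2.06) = 1202.74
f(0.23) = -1.17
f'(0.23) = -0.36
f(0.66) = -0.24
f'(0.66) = 6.75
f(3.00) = 7296.23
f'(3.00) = 22695.54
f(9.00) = 531916920663.52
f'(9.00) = 1595882081928.85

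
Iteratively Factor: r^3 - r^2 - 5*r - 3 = (r + 1)*(r^2 - 2*r - 3) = (r + 1)^2*(r - 3)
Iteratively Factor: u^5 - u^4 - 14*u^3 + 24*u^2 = (u + 4)*(u^4 - 5*u^3 + 6*u^2) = u*(u + 4)*(u^3 - 5*u^2 + 6*u) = u^2*(u + 4)*(u^2 - 5*u + 6) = u^2*(u - 2)*(u + 4)*(u - 3)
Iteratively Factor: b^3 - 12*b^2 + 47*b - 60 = (b - 4)*(b^2 - 8*b + 15) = (b - 5)*(b - 4)*(b - 3)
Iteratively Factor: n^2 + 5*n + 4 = (n + 4)*(n + 1)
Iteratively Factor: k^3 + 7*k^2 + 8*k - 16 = (k + 4)*(k^2 + 3*k - 4) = (k - 1)*(k + 4)*(k + 4)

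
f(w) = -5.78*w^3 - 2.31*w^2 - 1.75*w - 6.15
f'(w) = -17.34*w^2 - 4.62*w - 1.75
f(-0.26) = -5.75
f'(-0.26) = -1.72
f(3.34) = -253.13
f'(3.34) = -210.62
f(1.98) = -63.54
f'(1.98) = -78.88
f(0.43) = -7.79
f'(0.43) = -6.94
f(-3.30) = 182.18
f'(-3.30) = -175.34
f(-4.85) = 607.41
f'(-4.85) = -387.22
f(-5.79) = 1048.47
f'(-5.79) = -556.31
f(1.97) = -62.75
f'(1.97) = -78.15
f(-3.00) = 134.37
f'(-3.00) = -143.95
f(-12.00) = 9670.05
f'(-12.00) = -2443.27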